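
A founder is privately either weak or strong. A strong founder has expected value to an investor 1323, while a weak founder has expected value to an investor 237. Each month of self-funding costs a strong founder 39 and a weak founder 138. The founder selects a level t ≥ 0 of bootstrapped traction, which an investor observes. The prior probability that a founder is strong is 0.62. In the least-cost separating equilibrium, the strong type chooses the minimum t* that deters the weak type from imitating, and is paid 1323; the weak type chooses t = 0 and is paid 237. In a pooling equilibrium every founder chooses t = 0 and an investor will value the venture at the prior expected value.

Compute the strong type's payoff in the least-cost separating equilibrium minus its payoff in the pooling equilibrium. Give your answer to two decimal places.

Least-cost separating signal: t* solves 237 = 1323 − 138·t*, so t* = (1323 − 237)/138 ≈ 7.8696.
Strong type's separating payoff: 1323 − 39 × t* = 1323 − 39 × (1323 − 237)/138 = 1323 − 42354/138 ≈ 1016.0870.
Pooling payoff: 0.62 × 1323 + 0.38 × 237 = 910.32.
Difference: 1016.0870 − 910.32 = 105.767, i.e. 105.77 to two decimal places.
The strong type prefers to separate.

105.77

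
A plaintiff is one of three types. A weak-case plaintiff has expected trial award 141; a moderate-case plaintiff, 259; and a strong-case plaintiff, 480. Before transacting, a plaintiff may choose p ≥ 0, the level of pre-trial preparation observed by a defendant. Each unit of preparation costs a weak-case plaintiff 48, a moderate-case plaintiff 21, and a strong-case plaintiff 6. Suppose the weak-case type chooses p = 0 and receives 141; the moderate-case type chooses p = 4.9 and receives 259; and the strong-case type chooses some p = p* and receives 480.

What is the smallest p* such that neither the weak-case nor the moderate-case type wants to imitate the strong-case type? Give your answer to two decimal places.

15.42

Moderate-case type (on-path payoff 259 − 21×4.9 = 156.1) won't mimic when 156.1 ≥ 480 − 21·p*, i.e. p* ≥ 15.42.
Weak-case type (on-path payoff 141) won't mimic when 141 ≥ 480 − 48·p*, i.e. p* ≥ 7.06.
Both must hold, so p* = max(7.06, 15.42) = 15.42. The moderate-case type's constraint binds.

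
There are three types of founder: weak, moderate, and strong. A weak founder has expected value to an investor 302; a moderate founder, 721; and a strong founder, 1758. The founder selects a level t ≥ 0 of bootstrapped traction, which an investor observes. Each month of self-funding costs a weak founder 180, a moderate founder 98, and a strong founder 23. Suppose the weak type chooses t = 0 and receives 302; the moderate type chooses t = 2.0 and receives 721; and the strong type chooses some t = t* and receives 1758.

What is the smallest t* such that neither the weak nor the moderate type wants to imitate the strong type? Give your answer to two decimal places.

12.58

Weak type (on-path payoff 302) won't mimic when 302 ≥ 1758 − 180·t*, i.e. t* ≥ 8.09.
Moderate type (on-path payoff 721 − 98×2.0 = 525) won't mimic when 525 ≥ 1758 − 98·t*, i.e. t* ≥ 12.58.
Both must hold, so t* = max(8.09, 12.58) = 12.58. The moderate type's constraint binds.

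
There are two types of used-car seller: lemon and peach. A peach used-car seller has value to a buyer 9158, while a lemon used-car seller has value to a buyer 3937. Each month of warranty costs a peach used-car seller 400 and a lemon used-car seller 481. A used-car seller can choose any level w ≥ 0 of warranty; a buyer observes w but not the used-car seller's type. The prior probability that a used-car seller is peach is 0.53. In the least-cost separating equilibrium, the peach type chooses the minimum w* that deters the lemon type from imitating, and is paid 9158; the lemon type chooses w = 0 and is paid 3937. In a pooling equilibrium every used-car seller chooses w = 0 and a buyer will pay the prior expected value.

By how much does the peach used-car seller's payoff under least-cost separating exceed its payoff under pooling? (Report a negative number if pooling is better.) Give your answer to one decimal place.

Least-cost separating signal: w* solves 3937 = 9158 − 481·w*, so w* = (9158 − 3937)/481 ≈ 10.8545.
Peach type's separating payoff: 9158 − 400 × w* = 9158 − 400 × (9158 − 3937)/481 = 9158 − 2088400/481 ≈ 4816.212.
Pooling payoff: 0.53 × 9158 + 0.47 × 3937 = 6704.13.
Difference: 4816.212 − 6704.13 = -1887.918, i.e. -1887.9 to one decimal place.
The peach type would prefer the pooling outcome.

-1887.9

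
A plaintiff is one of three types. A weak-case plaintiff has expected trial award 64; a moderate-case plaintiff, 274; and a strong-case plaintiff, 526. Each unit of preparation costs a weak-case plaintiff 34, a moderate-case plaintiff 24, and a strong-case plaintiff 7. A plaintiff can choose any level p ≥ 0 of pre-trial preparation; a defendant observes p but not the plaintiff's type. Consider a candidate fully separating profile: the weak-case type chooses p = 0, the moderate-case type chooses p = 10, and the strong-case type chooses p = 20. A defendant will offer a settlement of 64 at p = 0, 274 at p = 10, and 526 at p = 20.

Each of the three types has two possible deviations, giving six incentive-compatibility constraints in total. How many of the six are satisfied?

4

Strong-case (own payoff 526 − 7×20 = 386): to p=0 gives 64 → no gain ✓; to p=10 gives 274 − 7×10 = 204 → no gain ✓.
Weak-case (own payoff 64): to p=10 gives 274 − 34×10 = -66 → no gain ✓; to p=20 gives 526 − 34×20 = -154 → no gain ✓.
Moderate-case (own payoff 274 − 24×10 = 34): to p=0 gives 64 → profitable ✗; to p=20 gives 526 − 24×20 = 46 → profitable ✗.
4 of the 6 constraints hold; not an equilibrium.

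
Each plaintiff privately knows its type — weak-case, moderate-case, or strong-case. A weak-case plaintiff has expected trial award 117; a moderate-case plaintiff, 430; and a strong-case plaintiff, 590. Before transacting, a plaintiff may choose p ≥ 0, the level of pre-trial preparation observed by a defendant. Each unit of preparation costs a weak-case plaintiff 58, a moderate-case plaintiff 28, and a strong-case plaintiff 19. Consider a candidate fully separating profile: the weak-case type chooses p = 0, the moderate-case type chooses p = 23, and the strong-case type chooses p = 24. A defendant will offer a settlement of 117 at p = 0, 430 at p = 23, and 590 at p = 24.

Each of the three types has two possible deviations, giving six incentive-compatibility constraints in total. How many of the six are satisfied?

4

Strong-case (own payoff 590 − 19×24 = 134): to p=0 gives 117 → no gain ✓; to p=23 gives 430 − 19×23 = -7 → no gain ✓.
Weak-case (own payoff 117): to p=23 gives 430 − 58×23 = -904 → no gain ✓; to p=24 gives 590 − 58×24 = -802 → no gain ✓.
Moderate-case (own payoff 430 − 28×23 = -214): to p=0 gives 117 → profitable ✗; to p=24 gives 590 − 28×24 = -82 → profitable ✗.
4 of the 6 constraints hold; not an equilibrium.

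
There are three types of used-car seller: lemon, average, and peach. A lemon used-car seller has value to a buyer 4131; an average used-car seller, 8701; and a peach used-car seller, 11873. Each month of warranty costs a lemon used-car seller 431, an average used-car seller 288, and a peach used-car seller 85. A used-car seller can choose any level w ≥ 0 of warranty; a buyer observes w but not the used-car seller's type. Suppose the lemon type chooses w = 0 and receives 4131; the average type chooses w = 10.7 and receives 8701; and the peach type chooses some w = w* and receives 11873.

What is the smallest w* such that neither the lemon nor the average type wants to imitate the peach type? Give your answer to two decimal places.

21.71

Lemon type (on-path payoff 4131) won't mimic when 4131 ≥ 11873 − 431·w*, i.e. w* ≥ 17.96.
Average type (on-path payoff 8701 − 288×10.7 = 5619.4) won't mimic when 5619.4 ≥ 11873 − 288·w*, i.e. w* ≥ 21.71.
Both must hold, so w* = max(17.96, 21.71) = 21.71. The average type's constraint binds.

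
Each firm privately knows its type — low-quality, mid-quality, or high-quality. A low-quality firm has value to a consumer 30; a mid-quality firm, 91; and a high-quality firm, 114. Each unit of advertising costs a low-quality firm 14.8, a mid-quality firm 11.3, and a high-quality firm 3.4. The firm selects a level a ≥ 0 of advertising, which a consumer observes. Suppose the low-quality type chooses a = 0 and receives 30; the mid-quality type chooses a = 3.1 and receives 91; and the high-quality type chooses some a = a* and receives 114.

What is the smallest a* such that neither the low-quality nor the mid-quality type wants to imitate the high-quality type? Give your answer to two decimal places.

5.68

Low-quality type (on-path payoff 30) won't mimic when 30 ≥ 114 − 14.8·a*, i.e. a* ≥ 5.68.
Mid-quality type (on-path payoff 91 − 11.3×3.1 = 55.97) won't mimic when 55.97 ≥ 114 − 11.3·a*, i.e. a* ≥ 5.14.
Both must hold, so a* = max(5.68, 5.14) = 5.68. The low-quality type's constraint binds.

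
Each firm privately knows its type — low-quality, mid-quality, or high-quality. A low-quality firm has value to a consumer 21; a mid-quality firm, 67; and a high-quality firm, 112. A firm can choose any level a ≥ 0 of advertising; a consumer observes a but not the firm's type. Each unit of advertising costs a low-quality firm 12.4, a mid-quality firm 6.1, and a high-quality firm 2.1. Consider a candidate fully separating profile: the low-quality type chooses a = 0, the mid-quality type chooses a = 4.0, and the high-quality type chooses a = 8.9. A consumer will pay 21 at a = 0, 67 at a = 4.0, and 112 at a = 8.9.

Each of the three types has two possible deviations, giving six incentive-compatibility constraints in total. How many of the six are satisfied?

5

Mid-quality (own payoff 67 − 6.1×4.0 = 42.6): to a=0 gives 21 → no gain ✓; to a=8.9 gives 112 − 6.1×8.9 = 57.71 → profitable ✗.
High-quality (own payoff 112 − 2.1×8.9 = 93.31): to a=0 gives 21 → no gain ✓; to a=4.0 gives 67 − 2.1×4.0 = 58.6 → no gain ✓.
Low-quality (own payoff 21): to a=4.0 gives 67 − 12.4×4.0 = 17.4 → no gain ✓; to a=8.9 gives 112 − 12.4×8.9 = 1.64 → no gain ✓.
5 of the 6 constraints hold; not an equilibrium.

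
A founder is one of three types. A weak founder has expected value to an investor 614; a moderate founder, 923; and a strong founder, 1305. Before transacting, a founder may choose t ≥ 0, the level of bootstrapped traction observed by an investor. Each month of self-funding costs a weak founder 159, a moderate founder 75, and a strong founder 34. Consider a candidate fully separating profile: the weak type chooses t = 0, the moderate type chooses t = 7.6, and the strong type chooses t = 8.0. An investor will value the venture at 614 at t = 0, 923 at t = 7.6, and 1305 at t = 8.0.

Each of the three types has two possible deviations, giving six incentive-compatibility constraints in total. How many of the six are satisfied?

Weak (own payoff 614): to t=7.6 gives 923 − 159×7.6 = -285.4 → no gain ✓; to t=8.0 gives 1305 − 159×8.0 = 33 → no gain ✓.
Strong (own payoff 1305 − 34×8.0 = 1033): to t=0 gives 614 → no gain ✓; to t=7.6 gives 923 − 34×7.6 = 664.6 → no gain ✓.
Moderate (own payoff 923 − 75×7.6 = 353): to t=0 gives 614 → profitable ✗; to t=8.0 gives 1305 − 75×8.0 = 705 → profitable ✗.
4 of the 6 constraints hold; not an equilibrium.

4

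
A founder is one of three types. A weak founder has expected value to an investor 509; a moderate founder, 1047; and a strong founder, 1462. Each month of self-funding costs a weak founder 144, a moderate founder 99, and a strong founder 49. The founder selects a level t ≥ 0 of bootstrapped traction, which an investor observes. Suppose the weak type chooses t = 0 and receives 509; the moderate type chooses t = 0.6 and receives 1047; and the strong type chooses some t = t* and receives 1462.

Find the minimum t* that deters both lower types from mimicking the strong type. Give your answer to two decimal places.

Moderate type (on-path payoff 1047 − 99×0.6 = 987.6) won't mimic when 987.6 ≥ 1462 − 99·t*, i.e. t* ≥ 4.79.
Weak type (on-path payoff 509) won't mimic when 509 ≥ 1462 − 144·t*, i.e. t* ≥ 6.62.
Both must hold, so t* = max(6.62, 4.79) = 6.62. The weak type's constraint binds.

6.62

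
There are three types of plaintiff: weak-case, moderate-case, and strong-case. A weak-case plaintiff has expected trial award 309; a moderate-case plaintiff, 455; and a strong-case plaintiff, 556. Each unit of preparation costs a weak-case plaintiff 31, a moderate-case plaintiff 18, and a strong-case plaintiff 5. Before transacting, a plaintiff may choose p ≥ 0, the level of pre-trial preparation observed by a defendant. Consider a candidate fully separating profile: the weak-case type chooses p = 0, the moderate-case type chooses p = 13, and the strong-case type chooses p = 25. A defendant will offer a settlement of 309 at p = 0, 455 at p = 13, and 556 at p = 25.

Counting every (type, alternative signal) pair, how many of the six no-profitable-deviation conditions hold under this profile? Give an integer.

5

Moderate-case (own payoff 455 − 18×13 = 221): to p=0 gives 309 → profitable ✗; to p=25 gives 556 − 18×25 = 106 → no gain ✓.
Weak-case (own payoff 309): to p=13 gives 455 − 31×13 = 52 → no gain ✓; to p=25 gives 556 − 31×25 = -219 → no gain ✓.
Strong-case (own payoff 556 − 5×25 = 431): to p=0 gives 309 → no gain ✓; to p=13 gives 455 − 5×13 = 390 → no gain ✓.
5 of the 6 constraints hold; not an equilibrium.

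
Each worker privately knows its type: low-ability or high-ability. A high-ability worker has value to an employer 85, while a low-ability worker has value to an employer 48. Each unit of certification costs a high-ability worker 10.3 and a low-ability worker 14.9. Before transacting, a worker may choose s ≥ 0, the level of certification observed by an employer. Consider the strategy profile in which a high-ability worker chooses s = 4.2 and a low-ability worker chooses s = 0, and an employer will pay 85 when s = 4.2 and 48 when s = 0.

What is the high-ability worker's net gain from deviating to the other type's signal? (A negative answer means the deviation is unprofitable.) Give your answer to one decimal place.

Playing s = 4.2 the high-ability worker receives 85 − 10.3 × 4.2 = 41.74.
Deviating to s = 0 yields 48 instead.
Gain from deviating: 48 − 41.74 = 6.26, i.e. 6.3 to one decimal place.
The gain is positive, so the high-ability type's incentive-compatibility constraint is violated — this profile is not a separating equilibrium.

6.3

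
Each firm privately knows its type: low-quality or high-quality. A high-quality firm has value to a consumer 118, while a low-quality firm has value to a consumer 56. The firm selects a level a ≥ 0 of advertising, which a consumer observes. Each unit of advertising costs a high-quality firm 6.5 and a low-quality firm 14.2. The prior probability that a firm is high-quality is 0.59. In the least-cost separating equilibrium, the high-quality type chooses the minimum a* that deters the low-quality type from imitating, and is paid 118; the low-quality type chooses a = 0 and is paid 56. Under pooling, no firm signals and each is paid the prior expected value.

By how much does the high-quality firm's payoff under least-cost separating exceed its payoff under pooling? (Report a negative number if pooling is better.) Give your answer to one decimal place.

-3.0

Least-cost separating signal: a* solves 56 = 118 − 14.2·a*, so a* = (118 − 56)/14.2 ≈ 4.3662.
High-quality type's separating payoff: 118 − 6.5 × a* = 118 − 6.5 × (118 − 56)/14.2 = 118 − 403/14.2 ≈ 89.620.
Pooling payoff: 0.59 × 118 + 0.41 × 56 = 92.58.
Difference: 89.620 − 92.58 = -2.96, i.e. -3.0 to one decimal place.
The high-quality type would prefer the pooling outcome.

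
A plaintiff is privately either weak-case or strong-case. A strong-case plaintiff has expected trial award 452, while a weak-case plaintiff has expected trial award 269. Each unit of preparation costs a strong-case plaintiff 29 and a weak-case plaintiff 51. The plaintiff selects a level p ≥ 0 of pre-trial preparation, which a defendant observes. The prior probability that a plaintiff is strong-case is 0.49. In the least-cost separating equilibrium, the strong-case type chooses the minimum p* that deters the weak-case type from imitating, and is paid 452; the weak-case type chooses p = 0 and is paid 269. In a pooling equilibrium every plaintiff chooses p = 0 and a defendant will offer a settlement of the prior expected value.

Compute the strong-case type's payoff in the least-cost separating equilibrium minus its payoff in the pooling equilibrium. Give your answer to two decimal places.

-10.73

Least-cost separating signal: p* solves 269 = 452 − 51·p*, so p* = (452 − 269)/51 ≈ 3.5882.
Strong-case type's separating payoff: 452 − 29 × p* = 452 − 29 × (452 − 269)/51 = 452 − 5307/51 ≈ 347.9412.
Pooling payoff: 0.49 × 452 + 0.51 × 269 = 358.67.
Difference: 347.9412 − 358.67 = -10.7288, i.e. -10.73 to two decimal places.
The strong-case type would prefer the pooling outcome.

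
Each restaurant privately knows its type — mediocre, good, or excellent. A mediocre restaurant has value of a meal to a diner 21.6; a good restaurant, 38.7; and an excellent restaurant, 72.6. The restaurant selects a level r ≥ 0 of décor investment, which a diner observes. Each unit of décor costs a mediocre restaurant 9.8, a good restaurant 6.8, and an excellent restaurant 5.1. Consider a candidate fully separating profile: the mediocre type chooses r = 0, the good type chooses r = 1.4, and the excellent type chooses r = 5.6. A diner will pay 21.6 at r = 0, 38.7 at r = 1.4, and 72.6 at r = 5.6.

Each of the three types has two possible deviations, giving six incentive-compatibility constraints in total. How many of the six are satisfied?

Excellent (own payoff 72.6 − 5.1×5.6 = 44.04): to r=0 gives 21.6 → no gain ✓; to r=1.4 gives 38.7 − 5.1×1.4 = 31.56 → no gain ✓.
Mediocre (own payoff 21.6): to r=1.4 gives 38.7 − 9.8×1.4 = 24.98 → profitable ✗; to r=5.6 gives 72.6 − 9.8×5.6 = 17.72 → no gain ✓.
Good (own payoff 38.7 − 6.8×1.4 = 29.18): to r=0 gives 21.6 → no gain ✓; to r=5.6 gives 72.6 − 6.8×5.6 = 34.52 → profitable ✗.
4 of the 6 constraints hold; not an equilibrium.

4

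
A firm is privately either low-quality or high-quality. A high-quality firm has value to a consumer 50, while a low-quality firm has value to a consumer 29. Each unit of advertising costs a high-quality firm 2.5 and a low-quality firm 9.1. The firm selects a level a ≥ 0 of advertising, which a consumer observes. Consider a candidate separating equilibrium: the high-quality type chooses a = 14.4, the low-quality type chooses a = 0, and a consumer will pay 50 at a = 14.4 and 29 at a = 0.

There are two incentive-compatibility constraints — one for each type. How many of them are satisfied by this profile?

High-quality type: signal → 50 − 2.5 × 14.4 = 14; deviate to 0 → 29. IC fails (14 < 29).
Low-quality type: stay at 0 → 29; mimic → 50 − 9.1 × 14.4 = -81.04. IC holds (29 ≥ -81.04).
1 of 2 constraints hold, so this profile is not an equilibrium.

1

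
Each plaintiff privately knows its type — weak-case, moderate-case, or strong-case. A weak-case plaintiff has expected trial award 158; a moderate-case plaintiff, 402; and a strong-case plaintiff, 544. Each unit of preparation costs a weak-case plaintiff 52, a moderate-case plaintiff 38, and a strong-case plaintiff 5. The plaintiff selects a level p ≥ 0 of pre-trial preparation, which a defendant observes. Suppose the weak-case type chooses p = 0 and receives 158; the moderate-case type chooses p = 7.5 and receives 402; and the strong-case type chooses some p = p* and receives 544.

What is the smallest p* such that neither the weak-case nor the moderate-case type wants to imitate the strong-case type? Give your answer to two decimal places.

Moderate-case type (on-path payoff 402 − 38×7.5 = 117) won't mimic when 117 ≥ 544 − 38·p*, i.e. p* ≥ 11.24.
Weak-case type (on-path payoff 158) won't mimic when 158 ≥ 544 − 52·p*, i.e. p* ≥ 7.42.
Both must hold, so p* = max(7.42, 11.24) = 11.24. The moderate-case type's constraint binds.

11.24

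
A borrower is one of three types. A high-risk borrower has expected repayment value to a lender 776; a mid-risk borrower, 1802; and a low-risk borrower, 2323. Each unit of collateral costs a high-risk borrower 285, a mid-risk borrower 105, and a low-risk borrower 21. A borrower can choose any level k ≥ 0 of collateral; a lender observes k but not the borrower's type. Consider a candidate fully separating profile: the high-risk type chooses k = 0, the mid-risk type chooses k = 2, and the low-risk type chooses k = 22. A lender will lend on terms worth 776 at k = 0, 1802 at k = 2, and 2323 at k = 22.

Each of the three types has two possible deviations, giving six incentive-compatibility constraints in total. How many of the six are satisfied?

5

High-risk (own payoff 776): to k=2 gives 1802 − 285×2 = 1232 → profitable ✗; to k=22 gives 2323 − 285×22 = -3947 → no gain ✓.
Low-risk (own payoff 2323 − 21×22 = 1861): to k=0 gives 776 → no gain ✓; to k=2 gives 1802 − 21×2 = 1760 → no gain ✓.
Mid-risk (own payoff 1802 − 105×2 = 1592): to k=0 gives 776 → no gain ✓; to k=22 gives 2323 − 105×22 = 13 → no gain ✓.
5 of the 6 constraints hold; not an equilibrium.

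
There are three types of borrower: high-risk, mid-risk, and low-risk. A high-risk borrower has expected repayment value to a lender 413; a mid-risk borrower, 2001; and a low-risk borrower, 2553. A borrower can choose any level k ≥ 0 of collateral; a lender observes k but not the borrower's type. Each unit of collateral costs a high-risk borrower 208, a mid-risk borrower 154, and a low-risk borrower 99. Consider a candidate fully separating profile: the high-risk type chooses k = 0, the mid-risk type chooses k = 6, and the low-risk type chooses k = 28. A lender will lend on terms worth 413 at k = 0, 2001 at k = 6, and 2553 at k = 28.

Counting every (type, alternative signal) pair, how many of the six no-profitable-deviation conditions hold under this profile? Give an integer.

High-risk (own payoff 413): to k=6 gives 2001 − 208×6 = 753 → profitable ✗; to k=28 gives 2553 − 208×28 = -3271 → no gain ✓.
Low-risk (own payoff 2553 − 99×28 = -219): to k=0 gives 413 → profitable ✗; to k=6 gives 2001 − 99×6 = 1407 → profitable ✗.
Mid-risk (own payoff 2001 − 154×6 = 1077): to k=0 gives 413 → no gain ✓; to k=28 gives 2553 − 154×28 = -1759 → no gain ✓.
3 of the 6 constraints hold; not an equilibrium.

3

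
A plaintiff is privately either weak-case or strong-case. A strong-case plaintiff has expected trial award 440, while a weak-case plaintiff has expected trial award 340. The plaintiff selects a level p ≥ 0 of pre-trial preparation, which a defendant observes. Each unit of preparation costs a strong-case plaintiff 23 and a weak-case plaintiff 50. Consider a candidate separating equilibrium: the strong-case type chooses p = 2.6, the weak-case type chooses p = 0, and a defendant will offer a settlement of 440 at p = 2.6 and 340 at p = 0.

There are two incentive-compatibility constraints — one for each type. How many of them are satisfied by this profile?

2

Strong-case type: signal → 440 − 23 × 2.6 = 380.2; deviate to 0 → 340. IC holds (380.2 ≥ 340).
Weak-case type: stay at 0 → 340; mimic → 440 − 50 × 2.6 = 310. IC holds (340 ≥ 310).
2 of 2 constraints hold, so this is a separating equilibrium.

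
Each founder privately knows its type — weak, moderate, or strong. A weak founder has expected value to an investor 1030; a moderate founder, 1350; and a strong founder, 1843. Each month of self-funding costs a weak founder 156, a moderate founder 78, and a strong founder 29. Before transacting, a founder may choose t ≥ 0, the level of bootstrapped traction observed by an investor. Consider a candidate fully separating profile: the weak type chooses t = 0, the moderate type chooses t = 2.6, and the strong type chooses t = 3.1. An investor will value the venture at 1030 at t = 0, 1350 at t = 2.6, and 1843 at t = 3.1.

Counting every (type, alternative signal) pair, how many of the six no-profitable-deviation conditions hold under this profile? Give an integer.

4

Weak (own payoff 1030): to t=2.6 gives 1350 − 156×2.6 = 944.4 → no gain ✓; to t=3.1 gives 1843 − 156×3.1 = 1359.4 → profitable ✗.
Strong (own payoff 1843 − 29×3.1 = 1753.1): to t=0 gives 1030 → no gain ✓; to t=2.6 gives 1350 − 29×2.6 = 1274.6 → no gain ✓.
Moderate (own payoff 1350 − 78×2.6 = 1147.2): to t=0 gives 1030 → no gain ✓; to t=3.1 gives 1843 − 78×3.1 = 1601.2 → profitable ✗.
4 of the 6 constraints hold; not an equilibrium.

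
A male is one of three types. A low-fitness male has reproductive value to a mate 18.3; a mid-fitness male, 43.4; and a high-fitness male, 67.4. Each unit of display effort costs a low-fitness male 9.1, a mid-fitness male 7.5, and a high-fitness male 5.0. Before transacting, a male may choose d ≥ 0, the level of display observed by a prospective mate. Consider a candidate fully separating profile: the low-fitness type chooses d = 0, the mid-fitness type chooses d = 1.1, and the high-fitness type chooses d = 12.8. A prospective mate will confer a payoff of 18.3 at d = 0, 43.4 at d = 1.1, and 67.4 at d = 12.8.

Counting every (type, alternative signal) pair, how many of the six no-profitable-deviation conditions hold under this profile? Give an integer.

Mid-fitness (own payoff 43.4 − 7.5×1.1 = 35.15): to d=0 gives 18.3 → no gain ✓; to d=12.8 gives 67.4 − 7.5×12.8 = -28.6 → no gain ✓.
High-fitness (own payoff 67.4 − 5.0×12.8 = 3.4): to d=0 gives 18.3 → profitable ✗; to d=1.1 gives 43.4 − 5.0×1.1 = 37.9 → profitable ✗.
Low-fitness (own payoff 18.3): to d=1.1 gives 43.4 − 9.1×1.1 = 33.39 → profitable ✗; to d=12.8 gives 67.4 − 9.1×12.8 = -49.08 → no gain ✓.
3 of the 6 constraints hold; not an equilibrium.

3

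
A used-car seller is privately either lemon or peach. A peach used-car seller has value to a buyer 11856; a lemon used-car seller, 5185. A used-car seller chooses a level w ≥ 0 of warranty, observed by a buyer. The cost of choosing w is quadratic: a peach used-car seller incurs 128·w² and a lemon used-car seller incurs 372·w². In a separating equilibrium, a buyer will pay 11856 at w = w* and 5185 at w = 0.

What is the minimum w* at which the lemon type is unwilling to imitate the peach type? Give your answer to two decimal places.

4.23

The lemon type at w = 0 receives 5185; imitating at w* yields 11856 − 372·w*².
Indifference: 5185 = 11856 − 372·w*², so w*² = (11856 − 5185) / 372 ≈ 17.9328.
w* = √17.9328 ≈ 4.23.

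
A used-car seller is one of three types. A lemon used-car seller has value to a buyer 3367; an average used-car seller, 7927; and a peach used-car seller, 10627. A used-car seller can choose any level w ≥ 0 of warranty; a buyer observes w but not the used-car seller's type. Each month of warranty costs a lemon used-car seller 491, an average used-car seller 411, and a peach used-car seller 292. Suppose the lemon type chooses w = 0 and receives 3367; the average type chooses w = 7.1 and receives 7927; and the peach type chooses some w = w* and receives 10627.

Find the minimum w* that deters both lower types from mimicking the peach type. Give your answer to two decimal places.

14.79

Average type (on-path payoff 7927 − 411×7.1 = 5008.9) won't mimic when 5008.9 ≥ 10627 − 411·w*, i.e. w* ≥ 13.67.
Lemon type (on-path payoff 3367) won't mimic when 3367 ≥ 10627 − 491·w*, i.e. w* ≥ 14.79.
Both must hold, so w* = max(14.79, 13.67) = 14.79. The lemon type's constraint binds.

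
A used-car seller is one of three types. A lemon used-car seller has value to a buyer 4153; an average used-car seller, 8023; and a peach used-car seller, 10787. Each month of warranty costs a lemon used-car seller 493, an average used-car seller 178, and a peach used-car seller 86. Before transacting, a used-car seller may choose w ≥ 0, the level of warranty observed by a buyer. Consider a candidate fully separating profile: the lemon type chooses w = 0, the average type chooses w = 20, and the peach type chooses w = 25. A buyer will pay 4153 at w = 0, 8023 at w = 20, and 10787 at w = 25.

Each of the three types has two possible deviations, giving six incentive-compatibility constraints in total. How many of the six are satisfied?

Peach (own payoff 10787 − 86×25 = 8637): to w=0 gives 4153 → no gain ✓; to w=20 gives 8023 − 86×20 = 6303 → no gain ✓.
Lemon (own payoff 4153): to w=20 gives 8023 − 493×20 = -1837 → no gain ✓; to w=25 gives 10787 − 493×25 = -1538 → no gain ✓.
Average (own payoff 8023 − 178×20 = 4463): to w=0 gives 4153 → no gain ✓; to w=25 gives 10787 − 178×25 = 6337 → profitable ✗.
5 of the 6 constraints hold; not an equilibrium.

5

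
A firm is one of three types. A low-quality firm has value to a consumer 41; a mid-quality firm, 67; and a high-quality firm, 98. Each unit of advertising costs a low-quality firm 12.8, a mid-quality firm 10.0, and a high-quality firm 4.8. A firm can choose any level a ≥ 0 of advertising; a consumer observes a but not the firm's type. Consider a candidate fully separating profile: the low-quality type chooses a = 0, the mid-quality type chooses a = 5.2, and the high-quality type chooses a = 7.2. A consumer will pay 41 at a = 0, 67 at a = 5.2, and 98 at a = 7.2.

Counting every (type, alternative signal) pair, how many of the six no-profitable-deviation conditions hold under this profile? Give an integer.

Mid-quality (own payoff 67 − 10.0×5.2 = 15): to a=0 gives 41 → profitable ✗; to a=7.2 gives 98 − 10.0×7.2 = 26 → profitable ✗.
High-quality (own payoff 98 − 4.8×7.2 = 63.44): to a=0 gives 41 → no gain ✓; to a=5.2 gives 67 − 4.8×5.2 = 42.04 → no gain ✓.
Low-quality (own payoff 41): to a=5.2 gives 67 − 12.8×5.2 = 0.44 → no gain ✓; to a=7.2 gives 98 − 12.8×7.2 = 5.84 → no gain ✓.
4 of the 6 constraints hold; not an equilibrium.

4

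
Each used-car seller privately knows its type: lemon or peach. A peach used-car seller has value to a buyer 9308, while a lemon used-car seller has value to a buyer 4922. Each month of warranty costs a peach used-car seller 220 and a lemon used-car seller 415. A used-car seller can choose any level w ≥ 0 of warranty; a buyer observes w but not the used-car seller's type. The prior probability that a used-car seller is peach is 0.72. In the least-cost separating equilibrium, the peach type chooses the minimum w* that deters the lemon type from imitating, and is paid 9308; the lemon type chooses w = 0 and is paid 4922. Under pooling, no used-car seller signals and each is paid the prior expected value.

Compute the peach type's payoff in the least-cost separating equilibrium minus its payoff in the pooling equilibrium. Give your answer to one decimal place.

-1097.0

Least-cost separating signal: w* solves 4922 = 9308 − 415·w*, so w* = (9308 − 4922)/415 ≈ 10.5687.
Peach type's separating payoff: 9308 − 220 × w* = 9308 − 220 × (9308 − 4922)/415 = 9308 − 964920/415 ≈ 6982.892.
Pooling payoff: 0.72 × 9308 + 0.28 × 4922 = 8079.92.
Difference: 6982.892 − 8079.92 = -1097.028, i.e. -1097.0 to one decimal place.
The peach type would prefer the pooling outcome.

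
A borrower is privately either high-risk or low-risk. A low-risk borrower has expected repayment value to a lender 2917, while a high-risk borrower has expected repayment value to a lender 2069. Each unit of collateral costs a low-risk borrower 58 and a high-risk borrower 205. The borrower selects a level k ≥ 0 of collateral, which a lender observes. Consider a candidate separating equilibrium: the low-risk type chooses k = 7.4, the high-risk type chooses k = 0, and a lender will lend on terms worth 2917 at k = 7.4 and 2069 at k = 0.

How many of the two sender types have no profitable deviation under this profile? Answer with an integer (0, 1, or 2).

Low-risk type: signal → 2917 − 58 × 7.4 = 2487.8; deviate to 0 → 2069. IC holds (2487.8 ≥ 2069).
High-risk type: stay at 0 → 2069; mimic → 2917 − 205 × 7.4 = 1400. IC holds (2069 ≥ 1400).
2 of 2 constraints hold, so this is a separating equilibrium.

2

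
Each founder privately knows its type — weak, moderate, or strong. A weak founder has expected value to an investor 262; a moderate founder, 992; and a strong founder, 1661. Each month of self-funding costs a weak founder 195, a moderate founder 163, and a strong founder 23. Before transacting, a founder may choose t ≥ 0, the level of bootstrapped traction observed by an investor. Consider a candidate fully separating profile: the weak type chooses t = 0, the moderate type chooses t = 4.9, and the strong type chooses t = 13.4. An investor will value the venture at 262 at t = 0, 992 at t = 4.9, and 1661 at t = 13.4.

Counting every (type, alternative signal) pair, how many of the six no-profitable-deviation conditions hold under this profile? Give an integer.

5

Strong (own payoff 1661 − 23×13.4 = 1352.8): to t=0 gives 262 → no gain ✓; to t=4.9 gives 992 − 23×4.9 = 879.3 → no gain ✓.
Moderate (own payoff 992 − 163×4.9 = 193.3): to t=0 gives 262 → profitable ✗; to t=13.4 gives 1661 − 163×13.4 = -523.2 → no gain ✓.
Weak (own payoff 262): to t=4.9 gives 992 − 195×4.9 = 36.5 → no gain ✓; to t=13.4 gives 1661 − 195×13.4 = -952 → no gain ✓.
5 of the 6 constraints hold; not an equilibrium.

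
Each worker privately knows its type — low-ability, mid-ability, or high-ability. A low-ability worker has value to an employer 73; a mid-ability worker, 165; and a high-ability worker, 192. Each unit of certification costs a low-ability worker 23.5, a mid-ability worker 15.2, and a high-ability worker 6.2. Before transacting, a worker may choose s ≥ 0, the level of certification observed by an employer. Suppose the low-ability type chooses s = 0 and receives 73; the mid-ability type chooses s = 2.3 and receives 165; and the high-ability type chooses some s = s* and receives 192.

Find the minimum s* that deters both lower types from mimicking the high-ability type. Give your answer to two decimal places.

Mid-ability type (on-path payoff 165 − 15.2×2.3 = 130.04) won't mimic when 130.04 ≥ 192 − 15.2·s*, i.e. s* ≥ 4.08.
Low-ability type (on-path payoff 73) won't mimic when 73 ≥ 192 − 23.5·s*, i.e. s* ≥ 5.06.
Both must hold, so s* = max(5.06, 4.08) = 5.06. The low-ability type's constraint binds.

5.06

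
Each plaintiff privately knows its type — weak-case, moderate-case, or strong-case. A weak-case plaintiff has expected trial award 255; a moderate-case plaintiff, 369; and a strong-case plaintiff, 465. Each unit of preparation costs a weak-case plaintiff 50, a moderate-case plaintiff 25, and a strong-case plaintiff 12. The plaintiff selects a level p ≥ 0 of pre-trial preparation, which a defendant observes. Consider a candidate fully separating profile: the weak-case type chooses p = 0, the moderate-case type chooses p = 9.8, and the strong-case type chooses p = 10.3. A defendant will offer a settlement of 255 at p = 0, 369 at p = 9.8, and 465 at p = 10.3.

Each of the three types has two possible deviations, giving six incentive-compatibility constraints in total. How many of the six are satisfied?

Moderate-case (own payoff 369 − 25×9.8 = 124): to p=0 gives 255 → profitable ✗; to p=10.3 gives 465 − 25×10.3 = 207.5 → profitable ✗.
Weak-case (own payoff 255): to p=9.8 gives 369 − 50×9.8 = -121 → no gain ✓; to p=10.3 gives 465 − 50×10.3 = -50 → no gain ✓.
Strong-case (own payoff 465 − 12×10.3 = 341.4): to p=0 gives 255 → no gain ✓; to p=9.8 gives 369 − 12×9.8 = 251.4 → no gain ✓.
4 of the 6 constraints hold; not an equilibrium.

4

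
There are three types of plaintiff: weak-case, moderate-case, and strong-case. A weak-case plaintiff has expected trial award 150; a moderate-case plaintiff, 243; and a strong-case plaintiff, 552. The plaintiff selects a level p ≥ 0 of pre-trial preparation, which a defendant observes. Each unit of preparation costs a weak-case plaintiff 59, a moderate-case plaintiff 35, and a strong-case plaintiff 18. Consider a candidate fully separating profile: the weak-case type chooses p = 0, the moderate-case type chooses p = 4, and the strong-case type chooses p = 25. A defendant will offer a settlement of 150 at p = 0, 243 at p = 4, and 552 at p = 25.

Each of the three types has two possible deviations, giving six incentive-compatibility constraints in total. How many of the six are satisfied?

Weak-case (own payoff 150): to p=4 gives 243 − 59×4 = 7 → no gain ✓; to p=25 gives 552 − 59×25 = -923 → no gain ✓.
Strong-case (own payoff 552 − 18×25 = 102): to p=0 gives 150 → profitable ✗; to p=4 gives 243 − 18×4 = 171 → profitable ✗.
Moderate-case (own payoff 243 − 35×4 = 103): to p=0 gives 150 → profitable ✗; to p=25 gives 552 − 35×25 = -323 → no gain ✓.
3 of the 6 constraints hold; not an equilibrium.

3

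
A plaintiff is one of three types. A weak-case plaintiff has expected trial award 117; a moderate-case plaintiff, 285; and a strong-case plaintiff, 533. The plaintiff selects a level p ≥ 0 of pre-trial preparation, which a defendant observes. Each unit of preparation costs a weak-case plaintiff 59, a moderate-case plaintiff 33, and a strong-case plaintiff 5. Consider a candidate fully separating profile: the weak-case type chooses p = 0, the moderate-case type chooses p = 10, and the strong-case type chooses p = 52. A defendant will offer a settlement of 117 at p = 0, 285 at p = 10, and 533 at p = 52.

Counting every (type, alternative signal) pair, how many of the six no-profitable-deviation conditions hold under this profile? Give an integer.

Strong-case (own payoff 533 − 5×52 = 273): to p=0 gives 117 → no gain ✓; to p=10 gives 285 − 5×10 = 235 → no gain ✓.
Weak-case (own payoff 117): to p=10 gives 285 − 59×10 = -305 → no gain ✓; to p=52 gives 533 − 59×52 = -2535 → no gain ✓.
Moderate-case (own payoff 285 − 33×10 = -45): to p=0 gives 117 → profitable ✗; to p=52 gives 533 − 33×52 = -1183 → no gain ✓.
5 of the 6 constraints hold; not an equilibrium.

5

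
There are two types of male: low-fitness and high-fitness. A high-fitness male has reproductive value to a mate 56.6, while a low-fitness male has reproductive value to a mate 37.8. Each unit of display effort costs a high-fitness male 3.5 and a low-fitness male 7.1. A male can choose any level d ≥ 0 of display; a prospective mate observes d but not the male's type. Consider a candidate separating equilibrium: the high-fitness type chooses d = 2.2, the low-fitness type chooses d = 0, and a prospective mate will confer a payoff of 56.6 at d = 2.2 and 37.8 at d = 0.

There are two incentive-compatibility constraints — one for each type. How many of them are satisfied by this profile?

1

Low-fitness type: stay at 0 → 37.8; mimic → 56.6 − 7.1 × 2.2 = 40.98. IC fails (37.8 < 40.98).
High-fitness type: signal → 56.6 − 3.5 × 2.2 = 48.9; deviate to 0 → 37.8. IC holds (48.9 ≥ 37.8).
1 of 2 constraints hold, so this profile is not an equilibrium.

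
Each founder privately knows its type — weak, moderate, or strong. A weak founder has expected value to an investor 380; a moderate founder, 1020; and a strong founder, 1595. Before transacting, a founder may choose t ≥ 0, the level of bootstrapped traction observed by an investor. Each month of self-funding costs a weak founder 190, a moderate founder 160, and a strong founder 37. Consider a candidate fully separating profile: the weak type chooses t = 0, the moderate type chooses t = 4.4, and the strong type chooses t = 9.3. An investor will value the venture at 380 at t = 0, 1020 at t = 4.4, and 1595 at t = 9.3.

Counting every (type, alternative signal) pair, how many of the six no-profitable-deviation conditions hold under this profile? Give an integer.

5

Moderate (own payoff 1020 − 160×4.4 = 316): to t=0 gives 380 → profitable ✗; to t=9.3 gives 1595 − 160×9.3 = 107 → no gain ✓.
Strong (own payoff 1595 − 37×9.3 = 1250.9): to t=0 gives 380 → no gain ✓; to t=4.4 gives 1020 − 37×4.4 = 857.2 → no gain ✓.
Weak (own payoff 380): to t=4.4 gives 1020 − 190×4.4 = 184 → no gain ✓; to t=9.3 gives 1595 − 190×9.3 = -172 → no gain ✓.
5 of the 6 constraints hold; not an equilibrium.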